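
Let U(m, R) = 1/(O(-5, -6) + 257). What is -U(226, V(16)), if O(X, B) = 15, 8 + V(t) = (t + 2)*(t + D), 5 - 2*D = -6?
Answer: -1/272 ≈ -0.0036765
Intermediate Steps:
D = 11/2 (D = 5/2 - ½*(-6) = 5/2 + 3 = 11/2 ≈ 5.5000)
V(t) = -8 + (2 + t)*(11/2 + t) (V(t) = -8 + (t + 2)*(t + 11/2) = -8 + (2 + t)*(11/2 + t))
U(m, R) = 1/272 (U(m, R) = 1/(15 + 257) = 1/272)
-U(226, V(16)) = -1*1/272 = -1/272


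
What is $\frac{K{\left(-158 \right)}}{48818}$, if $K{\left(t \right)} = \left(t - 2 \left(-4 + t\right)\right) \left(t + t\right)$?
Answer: $- \frac{26228}{24409} \approx -1.0745$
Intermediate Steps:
$K{\left(t \right)} = 2 t \left(8 - t\right)$ ($K{\left(t \right)} = \left(t - \left(-8 + 2 t\right)\right) 2 t = \left(8 - t\right) 2 t = 2 t \left(8 - t\right)$)
$\frac{K{\left(-158 \right)}}{48818} = \frac{2 \left(-158\right) \left(8 - -158\right)}{48818} = 2 \left(-158\right) \left(8 + 158\right) \frac{1}{48818} = 2 \left(-158\right) 166 \cdot \frac{1}{48818} = \left(-52456\right) \frac{1}{48818} = - \frac{26228}{24409}$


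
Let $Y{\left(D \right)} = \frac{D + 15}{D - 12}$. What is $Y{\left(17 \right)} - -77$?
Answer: $\frac{417}{5} \approx 83.4$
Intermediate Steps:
$Y{\left(D \right)} = \frac{15 + D}{-12 + D}$
$Y{\left(17 \right)} - -77 = \frac{15 + 17}{-12 + 17} - -77 = \frac{1}{5} \cdot 32 + 77 = \frac{32}{5} + 77 = \frac{417}{5}$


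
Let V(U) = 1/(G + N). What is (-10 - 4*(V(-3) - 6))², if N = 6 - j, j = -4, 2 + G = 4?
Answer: 1681/9 ≈ 186.78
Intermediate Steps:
G = 2 (G = -2 + 4 = 2)
N = 10 (N = 6 - 1*(-4) = 6 + 4 = 10)
V(U) = 1/12 (V(U) = 1/(2 + 10) = 1/12)
(-10 - 4*(V(-3) - 6))² = (-10 - 4*(1/12 - 6))² = (-10 - 4*(-71/12))² = (-10 + 71/3)² = (41/3)² = 1681/9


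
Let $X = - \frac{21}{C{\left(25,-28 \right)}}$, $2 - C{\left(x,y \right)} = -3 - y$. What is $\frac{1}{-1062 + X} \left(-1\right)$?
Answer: $\frac{23}{24405} \approx 0.00094243$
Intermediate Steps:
$C{\left(x,y \right)} = 5 + y$ ($C{\left(x,y \right)} = 2 - \left(-3 - y\right) = 2 + \left(3 + y\right) = 5 + y$)
$X = \frac{21}{23}$ ($X = - \frac{21}{5 - 28} = - \frac{21}{-23} = \left(-21\right) \left(- \frac{1}{23}\right) = \frac{21}{23} \approx 0.91304$)
$\frac{1}{-1062 + X} \left(-1\right) = \frac{1}{-1062 + \frac{21}{23}} \left(-1\right) = \frac{1}{- \frac{24405}{23}} \left(-1\right) = \left(- \frac{23}{24405}\right) \left(-1\right) = \frac{23}{24405}$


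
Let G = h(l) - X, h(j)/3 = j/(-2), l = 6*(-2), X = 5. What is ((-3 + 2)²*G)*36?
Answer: 468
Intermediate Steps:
l = -12
h(j) = -3*j/2 (h(j) = 3*(j/(-2)) = 3*(j*(-½)) = 3*(-j/2) = -3*j/2)
G = 13 (G = -3/2*(-12) - 1*5 = 18 - 5 = 13)
((-3 + 2)²*G)*36 = ((-3 + 2)²*13)*36 = ((-1)²*13)*36 = (1*13)*36 = 13*36 = 468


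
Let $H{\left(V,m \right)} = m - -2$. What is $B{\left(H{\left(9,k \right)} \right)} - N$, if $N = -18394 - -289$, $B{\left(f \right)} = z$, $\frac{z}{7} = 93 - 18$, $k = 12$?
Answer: $18630$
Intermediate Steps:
$z = 525$ ($z = 7 \left(93 - 18\right) = 7 \cdot 75 = 525$)
$H{\left(V,m \right)} = 2 + m$ ($H{\left(V,m \right)} = m + 2 = 2 + m$)
$B{\left(f \right)} = 525$
$N = -18105$ ($N = -18394 + 289 = -18105$)
$B{\left(H{\left(9,k \right)} \right)} - N = 525 - -18105 = 525 + 18105 = 18630$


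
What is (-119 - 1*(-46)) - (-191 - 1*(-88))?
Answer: 30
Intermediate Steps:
(-119 - 1*(-46)) - (-191 - 1*(-88)) = (-119 + 46) - (-191 + 88) = -73 - 1*(-103) = -73 + 103 = 30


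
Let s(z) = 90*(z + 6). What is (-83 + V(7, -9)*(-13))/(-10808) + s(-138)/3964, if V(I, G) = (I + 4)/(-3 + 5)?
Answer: -63893301/21421456 ≈ -2.9827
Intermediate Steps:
s(z) = 540 + 90*z (s(z) = 90*(6 + z) = 540 + 90*z)
V(I, G) = 2 + I/2 (V(I, G) = (4 + I)/2 = (4 + I)*(1/2) = 2 + I/2)
(-83 + V(7, -9)*(-13))/(-10808) + s(-138)/3964 = (-83 + (2 + (1/2)*7)*(-13))/(-10808) + (540 + 90*(-138))/3964 = (-83 + (2 + 7/2)*(-13))*(-1/10808) + (540 - 12420)*(1/3964) = (-83 + (11/2)*(-13))*(-1/10808) - 11880*1/3964 = (-83 - 143/2)*(-1/10808) - 2970/991 = -309/2*(-1/10808) - 2970/991 = 309/21616 - 2970/991 = -63893301/21421456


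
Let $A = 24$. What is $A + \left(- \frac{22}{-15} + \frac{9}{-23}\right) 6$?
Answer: $\frac{3502}{115} \approx 30.452$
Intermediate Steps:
$A + \left(- \frac{22}{-15} + \frac{9}{-23}\right) 6 = 24 + \left(- \frac{22}{-15} + \frac{9}{-23}\right) 6 = 24 + \left(\left(-22\right) \left(- \frac{1}{15}\right) + 9 \left(- \frac{1}{23}\right)\right) 6 = 24 + \left(\frac{22}{15} - \frac{9}{23}\right) 6 = 24 + \frac{371}{345} \cdot 6 = 24 + \frac{742}{115} = \frac{3502}{115}$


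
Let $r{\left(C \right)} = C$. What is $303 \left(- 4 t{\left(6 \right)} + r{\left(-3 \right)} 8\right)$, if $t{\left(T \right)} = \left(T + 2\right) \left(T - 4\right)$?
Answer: $-26664$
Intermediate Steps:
$t{\left(T \right)} = \left(-4 + T\right) \left(2 + T\right)$ ($t{\left(T \right)} = \left(2 + T\right) \left(-4 + T\right) = \left(-4 + T\right) \left(2 + T\right)$)
$303 \left(- 4 t{\left(6 \right)} + r{\left(-3 \right)} 8\right) = 303 \left(- 4 \left(-8 + 6^{2} - 12\right) - 24\right) = 303 \left(- 4 \left(-8 + 36 - 12\right) - 24\right) = 303 \left(\left(-4\right) 16 - 24\right) = 303 \left(-64 - 24\right) = 303 \left(-88\right) = -26664$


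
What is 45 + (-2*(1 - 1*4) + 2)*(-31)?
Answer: -203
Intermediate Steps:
45 + (-2*(1 - 1*4) + 2)*(-31) = 45 + (-2*(1 - 4) + 2)*(-31) = 45 + (-2*(-3) + 2)*(-31) = 45 + (6 + 2)*(-31) = 45 + 8*(-31) = 45 - 248 = -203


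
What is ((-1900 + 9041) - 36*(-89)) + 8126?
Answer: 18471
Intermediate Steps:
((-1900 + 9041) - 36*(-89)) + 8126 = (7141 + 3204) + 8126 = 10345 + 8126 = 18471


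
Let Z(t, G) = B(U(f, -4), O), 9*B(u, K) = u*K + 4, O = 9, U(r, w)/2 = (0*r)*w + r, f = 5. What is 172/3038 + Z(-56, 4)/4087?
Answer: 3306124/55873377 ≈ 0.059172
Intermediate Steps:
U(r, w) = 2*r (U(r, w) = 2*((0*r)*w + r) = 2*(0*w + r) = 2*(0 + r) = 2*r)
B(u, K) = 4/9 + K*u/9 (B(u, K) = (u*K + 4)/9 = (K*u + 4)/9 = (4 + K*u)/9 = 4/9 + K*u/9)
Z(t, G) = 94/9 (Z(t, G) = 4/9 + (1/9)*9*(2*5) = 4/9 + (1/9)*9*10 = 4/9 + 10 = 94/9)
172/3038 + Z(-56, 4)/4087 = 172/3038 + (94/9)/4087 = 172*(1/3038) + (94/9)*(1/4087) = 86/1519 + 94/36783 = 3306124/55873377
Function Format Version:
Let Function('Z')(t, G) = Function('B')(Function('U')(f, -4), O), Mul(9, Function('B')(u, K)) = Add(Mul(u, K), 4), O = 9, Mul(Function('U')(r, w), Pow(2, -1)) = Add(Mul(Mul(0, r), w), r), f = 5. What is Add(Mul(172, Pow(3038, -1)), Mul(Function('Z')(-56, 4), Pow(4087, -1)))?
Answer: Rational(3306124, 55873377) ≈ 0.059172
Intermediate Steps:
Function('U')(r, w) = Mul(2, r) (Function('U')(r, w) = Mul(2, Add(Mul(Mul(0, r), w), r)) = Mul(2, Add(Mul(0, w), r)) = Mul(2, Add(0, r)) = Mul(2, r))
Function('B')(u, K) = Add(Rational(4, 9), Mul(Rational(1, 9), K, u)) (Function('B')(u, K) = Mul(Rational(1, 9), Add(Mul(u, K), 4)) = Mul(Rational(1, 9), Add(Mul(K, u), 4)) = Mul(Rational(1, 9), Add(4, Mul(K, u))) = Add(Rational(4, 9), Mul(Rational(1, 9), K, u)))
Function('Z')(t, G) = Rational(94, 9) (Function('Z')(t, G) = Add(Rational(4, 9), Mul(Rational(1, 9), 9, Mul(2, 5))) = Add(Rational(4, 9), Mul(Rational(1, 9), 9, 10)) = Add(Rational(4, 9), 10) = Rational(94, 9))
Add(Mul(172, Pow(3038, -1)), Mul(Function('Z')(-56, 4), Pow(4087, -1))) = Add(Mul(172, Pow(3038, -1)), Mul(Rational(94, 9), Pow(4087, -1))) = Add(Mul(172, Rational(1, 3038)), Mul(Rational(94, 9), Rational(1, 4087))) = Add(Rational(86, 1519), Rational(94, 36783)) = Rational(3306124, 55873377)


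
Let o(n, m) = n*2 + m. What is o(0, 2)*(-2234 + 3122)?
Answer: 1776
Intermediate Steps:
o(n, m) = m + 2*n (o(n, m) = 2*n + m = m + 2*n)
o(0, 2)*(-2234 + 3122) = (2 + 2*0)*(-2234 + 3122) = (2 + 0)*888 = 2*888 = 1776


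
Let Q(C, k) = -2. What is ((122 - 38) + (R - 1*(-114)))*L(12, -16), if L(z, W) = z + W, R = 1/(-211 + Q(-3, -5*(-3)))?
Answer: -168692/213 ≈ -791.98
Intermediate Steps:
R = -1/213 (R = 1/(-211 - 2) = 1/(-213) = -1/213 ≈ -0.0046948)
L(z, W) = W + z
((122 - 38) + (R - 1*(-114)))*L(12, -16) = ((122 - 38) + (-1/213 - 1*(-114)))*(-16 + 12) = (84 + (-1/213 + 114))*(-4) = (84 + 24281/213)*(-4) = (42173/213)*(-4) = -168692/213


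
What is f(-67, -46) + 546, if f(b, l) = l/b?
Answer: 36628/67 ≈ 546.69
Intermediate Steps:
f(-67, -46) + 546 = -46/(-67) + 546 = -46*(-1/67) + 546 = 46/67 + 546 = 36628/67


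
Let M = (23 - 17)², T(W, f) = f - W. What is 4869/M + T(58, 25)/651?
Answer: 117353/868 ≈ 135.20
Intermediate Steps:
M = 36 (M = 6² = 36)
4869/M + T(58, 25)/651 = 4869/36 + (25 - 1*58)/651 = 4869*(1/36) + (25 - 58)*(1/651) = 541/4 - 33*1/651 = 541/4 - 11/217 = 117353/868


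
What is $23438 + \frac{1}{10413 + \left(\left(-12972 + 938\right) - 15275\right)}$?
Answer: $\frac{396008447}{16896} \approx 23438.0$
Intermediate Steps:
$23438 + \frac{1}{10413 + \left(\left(-12972 + 938\right) - 15275\right)} = 23438 + \frac{1}{10413 - 27309} = 23438 + \frac{1}{-16896} = 23438 - \frac{1}{16896} = \frac{396008447}{16896}$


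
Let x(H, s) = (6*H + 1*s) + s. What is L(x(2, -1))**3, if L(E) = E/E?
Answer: 1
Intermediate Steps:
x(H, s) = 2*s + 6*H (x(H, s) = (6*H + s) + s = (s + 6*H) + s = 2*s + 6*H)
L(E) = 1
L(x(2, -1))**3 = 1**3 = 1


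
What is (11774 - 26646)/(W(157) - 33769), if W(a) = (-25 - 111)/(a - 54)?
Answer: 139256/316213 ≈ 0.44039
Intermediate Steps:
W(a) = -136/(-54 + a)
(11774 - 26646)/(W(157) - 33769) = (11774 - 26646)/(-136/(-54 + 157) - 33769) = -14872/(-136/103 - 33769) = -14872/(-3478343/103) = -14872*(-103/3478343) = 139256/316213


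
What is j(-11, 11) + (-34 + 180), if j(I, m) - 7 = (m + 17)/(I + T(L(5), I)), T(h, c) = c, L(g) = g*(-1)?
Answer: 1669/11 ≈ 151.73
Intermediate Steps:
L(g) = -g
j(I, m) = 7 + (17 + m)/(2*I) (j(I, m) = 7 + (m + 17)/(I + I) = 7 + (17 + m)/((2*I)) = 7 + (17 + m)*(1/(2*I)) = 7 + (17 + m)/(2*I))
j(-11, 11) + (-34 + 180) = (½)*(17 + 11 + 14*(-11))/(-11) + (-34 + 180) = (½)*(-1/11)*(17 + 11 - 154) + 146 = (½)*(-1/11)*(-126) + 146 = 63/11 + 146 = 1669/11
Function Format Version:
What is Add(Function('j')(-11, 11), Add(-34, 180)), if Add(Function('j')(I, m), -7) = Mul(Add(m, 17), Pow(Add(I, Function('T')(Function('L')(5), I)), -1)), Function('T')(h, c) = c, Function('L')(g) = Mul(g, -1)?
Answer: Rational(1669, 11) ≈ 151.73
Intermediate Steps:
Function('L')(g) = Mul(-1, g)
Function('j')(I, m) = Add(7, Mul(Rational(1, 2), Pow(I, -1), Add(17, m))) (Function('j')(I, m) = Add(7, Mul(Add(m, 17), Pow(Add(I, I), -1))) = Add(7, Mul(Add(17, m), Pow(Mul(2, I), -1))) = Add(7, Mul(Add(17, m), Mul(Rational(1, 2), Pow(I, -1)))) = Add(7, Mul(Rational(1, 2), Pow(I, -1), Add(17, m))))
Add(Function('j')(-11, 11), Add(-34, 180)) = Add(Mul(Rational(1, 2), Pow(-11, -1), Add(17, 11, Mul(14, -11))), Add(-34, 180)) = Add(Mul(Rational(1, 2), Rational(-1, 11), Add(17, 11, -154)), 146) = Add(Mul(Rational(1, 2), Rational(-1, 11), -126), 146) = Add(Rational(63, 11), 146) = Rational(1669, 11)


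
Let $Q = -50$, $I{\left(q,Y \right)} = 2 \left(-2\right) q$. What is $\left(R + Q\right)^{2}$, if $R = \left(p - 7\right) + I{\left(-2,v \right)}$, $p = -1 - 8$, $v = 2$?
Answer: $3364$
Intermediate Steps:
$I{\left(q,Y \right)} = - 4 q$
$p = -9$
$R = -8$ ($R = \left(-9 - 7\right) - -8 = -16 + 8 = -8$)
$\left(R + Q\right)^{2} = \left(-8 - 50\right)^{2} = \left(-58\right)^{2} = 3364$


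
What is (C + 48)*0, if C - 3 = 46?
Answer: 0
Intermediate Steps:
C = 49 (C = 3 + 46 = 49)
(C + 48)*0 = (49 + 48)*0 = 97*0 = 0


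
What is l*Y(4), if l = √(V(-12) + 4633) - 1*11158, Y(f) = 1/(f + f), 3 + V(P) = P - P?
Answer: -5579/4 + √4630/8 ≈ -1386.2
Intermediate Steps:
V(P) = -3 (V(P) = -3 + (P - P) = -3 + 0 = -3)
Y(f) = 1/(2*f)
l = -11158 + √4630 (l = √(-3 + 4633) - 1*11158 = √4630 - 11158 = -11158 + √4630 ≈ -11090.)
l*Y(4) = (-11158 + √4630)*((½)/4) = (-11158 + √4630)*((½)*(¼)) = (-11158 + √4630)*(⅛) = -5579/4 + √4630/8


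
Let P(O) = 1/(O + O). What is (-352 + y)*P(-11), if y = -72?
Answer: 212/11 ≈ 19.273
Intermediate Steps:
P(O) = 1/(2*O)
(-352 + y)*P(-11) = (-352 - 72)*((1/2)/(-11)) = -212*(-1)/11 = -424*(-1/22) = 212/11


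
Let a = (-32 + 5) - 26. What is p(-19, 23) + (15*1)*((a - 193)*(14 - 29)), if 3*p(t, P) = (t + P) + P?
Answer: 55359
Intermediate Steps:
a = -53 (a = -27 - 26 = -53)
p(t, P) = t/3 + 2*P/3 (p(t, P) = ((t + P) + P)/3 = ((P + t) + P)/3 = (t + 2*P)/3 = t/3 + 2*P/3)
p(-19, 23) + (15*1)*((a - 193)*(14 - 29)) = ((⅓)*(-19) + (⅔)*23) + (15*1)*((-53 - 193)*(14 - 29)) = (-19/3 + 46/3) + 15*(-246*(-15)) = 9 + 15*3690 = 9 + 55350 = 55359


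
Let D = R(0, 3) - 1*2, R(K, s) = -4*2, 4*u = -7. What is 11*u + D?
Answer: -117/4 ≈ -29.250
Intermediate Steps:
u = -7/4 (u = (¼)*(-7) = -7/4 ≈ -1.7500)
R(K, s) = -8
D = -10 (D = -8 - 1*2 = -8 - 2 = -10)
11*u + D = 11*(-7/4) - 10 = -77/4 - 10 = -117/4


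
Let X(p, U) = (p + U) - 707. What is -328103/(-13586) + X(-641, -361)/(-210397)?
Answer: 69055105365/2858453642 ≈ 24.158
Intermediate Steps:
X(p, U) = -707 + U + p (X(p, U) = (U + p) - 707 = -707 + U + p)
-328103/(-13586) + X(-641, -361)/(-210397) = -328103/(-13586) + (-707 - 361 - 641)/(-210397) = -328103*(-1/13586) - 1709*(-1/210397) = 328103/13586 + 1709/210397 = 69055105365/2858453642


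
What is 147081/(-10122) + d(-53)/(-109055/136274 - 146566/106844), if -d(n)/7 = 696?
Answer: 4953950801975295/2222974485802 ≈ 2228.5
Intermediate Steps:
d(n) = -4872 (d(n) = -7*696 = -4872)
147081/(-10122) + d(-53)/(-109055/136274 - 146566/106844) = 147081/(-10122) - 4872/(-109055/136274 - 146566/106844) = 147081*(-1/10122) - 4872/(-109055*1/136274 - 146566*1/106844) = -49027/3374 - 4872/(-109055/136274 - 73283/53422) = -49027/3374 - 4872/(-3953125938/1820007407) = -49027/3374 - 4872*(-1820007407/3953125938) = -49027/3374 + 1477846014484/658854323 = 4953950801975295/2222974485802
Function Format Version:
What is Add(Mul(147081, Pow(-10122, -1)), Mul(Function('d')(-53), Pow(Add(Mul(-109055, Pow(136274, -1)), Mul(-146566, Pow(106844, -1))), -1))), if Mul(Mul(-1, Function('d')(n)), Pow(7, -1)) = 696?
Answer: Rational(4953950801975295, 2222974485802) ≈ 2228.5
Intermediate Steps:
Function('d')(n) = -4872 (Function('d')(n) = Mul(-7, 696) = -4872)
Add(Mul(147081, Pow(-10122, -1)), Mul(Function('d')(-53), Pow(Add(Mul(-109055, Pow(136274, -1)), Mul(-146566, Pow(106844, -1))), -1))) = Add(Mul(147081, Pow(-10122, -1)), Mul(-4872, Pow(Add(Mul(-109055, Pow(136274, -1)), Mul(-146566, Pow(106844, -1))), -1))) = Add(Mul(147081, Rational(-1, 10122)), Mul(-4872, Pow(Add(Mul(-109055, Rational(1, 136274)), Mul(-146566, Rational(1, 106844))), -1))) = Add(Rational(-49027, 3374), Mul(-4872, Pow(Add(Rational(-109055, 136274), Rational(-73283, 53422)), -1))) = Add(Rational(-49027, 3374), Mul(-4872, Pow(Rational(-3953125938, 1820007407), -1))) = Add(Rational(-49027, 3374), Mul(-4872, Rational(-1820007407, 3953125938))) = Add(Rational(-49027, 3374), Rational(1477846014484, 658854323)) = Rational(4953950801975295, 2222974485802)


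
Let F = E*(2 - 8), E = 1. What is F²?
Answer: 36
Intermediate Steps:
F = -6 (F = 1*(2 - 8) = 1*(-6) = -6)
F² = (-6)² = 36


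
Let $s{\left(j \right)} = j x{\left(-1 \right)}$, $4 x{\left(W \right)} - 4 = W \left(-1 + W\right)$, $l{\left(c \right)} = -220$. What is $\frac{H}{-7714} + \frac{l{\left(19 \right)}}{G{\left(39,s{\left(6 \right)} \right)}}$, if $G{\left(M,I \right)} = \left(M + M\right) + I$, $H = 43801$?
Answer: $- \frac{189923}{23142} \approx -8.2068$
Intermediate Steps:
$x{\left(W \right)} = 1 + \frac{W \left(-1 + W\right)}{4}$
$s{\left(j \right)} = \frac{3 j}{2}$ ($s{\left(j \right)} = j \left(1 - - \frac{1}{4} + \frac{\left(-1\right)^{2}}{4}\right) = j \left(1 + \frac{1}{4} + \frac{1}{4} \cdot 1\right) = j \left(1 + \frac{1}{4} + \frac{1}{4}\right) = j \frac{3}{2} = \frac{3 j}{2}$)
$G{\left(M,I \right)} = I + 2 M$ ($G{\left(M,I \right)} = 2 M + I = I + 2 M$)
$\frac{H}{-7714} + \frac{l{\left(19 \right)}}{G{\left(39,s{\left(6 \right)} \right)}} = \frac{43801}{-7714} - \frac{220}{\frac{3}{2} \cdot 6 + 2 \cdot 39} = 43801 \left(- \frac{1}{7714}\right) - \frac{220}{9 + 78} = - \frac{43801}{7714} - \frac{220}{87} = - \frac{189923}{23142}$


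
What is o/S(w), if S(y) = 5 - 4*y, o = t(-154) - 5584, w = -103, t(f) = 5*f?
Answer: -2118/139 ≈ -15.237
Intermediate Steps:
o = -6354 (o = 5*(-154) - 5584 = -770 - 5584 = -6354)
o/S(w) = -6354/(5 - 4*(-103)) = -6354/(5 + 412) = -6354/417 = -6354*1/417 = -2118/139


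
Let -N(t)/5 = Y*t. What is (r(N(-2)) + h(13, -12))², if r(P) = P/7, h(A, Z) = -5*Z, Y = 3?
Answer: 202500/49 ≈ 4132.7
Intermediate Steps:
N(t) = -15*t
r(P) = P/7 (r(P) = P*(⅐) = P/7)
(r(N(-2)) + h(13, -12))² = ((-15*(-2))/7 - 5*(-12))² = ((⅐)*30 + 60)² = (30/7 + 60)² = (450/7)² = 202500/49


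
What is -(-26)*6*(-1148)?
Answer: -179088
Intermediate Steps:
-(-26)*6*(-1148) = -(-26)*(-6888) = -1*179088 = -179088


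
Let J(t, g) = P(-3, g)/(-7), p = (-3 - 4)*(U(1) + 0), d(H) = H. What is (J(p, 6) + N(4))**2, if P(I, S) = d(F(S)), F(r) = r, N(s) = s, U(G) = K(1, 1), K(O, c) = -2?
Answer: 484/49 ≈ 9.8775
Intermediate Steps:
U(G) = -2
P(I, S) = S
p = 14 (p = (-3 - 4)*(-2 + 0) = -7*(-2) = 14)
J(t, g) = -g/7 (J(t, g) = g/(-7) = g*(-1/7) = -g/7)
(J(p, 6) + N(4))**2 = (-1/7*6 + 4)**2 = (-6/7 + 4)**2 = (22/7)**2 = 484/49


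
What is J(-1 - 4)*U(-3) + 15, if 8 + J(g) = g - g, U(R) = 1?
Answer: 7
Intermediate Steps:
J(g) = -8 (J(g) = -8 + (g - g) = -8 + 0 = -8)
J(-1 - 4)*U(-3) + 15 = -8*1 + 15 = -8 + 15 = 7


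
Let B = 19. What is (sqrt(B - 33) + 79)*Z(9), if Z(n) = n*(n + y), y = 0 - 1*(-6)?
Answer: 10665 + 135*I*sqrt(14) ≈ 10665.0 + 505.12*I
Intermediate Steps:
y = 6 (y = 0 + 6 = 6)
Z(n) = n*(6 + n) (Z(n) = n*(n + 6) = n*(6 + n))
(sqrt(B - 33) + 79)*Z(9) = (sqrt(19 - 33) + 79)*(9*(6 + 9)) = (sqrt(-14) + 79)*(9*15) = (I*sqrt(14) + 79)*135 = (79 + I*sqrt(14))*135 = 10665 + 135*I*sqrt(14)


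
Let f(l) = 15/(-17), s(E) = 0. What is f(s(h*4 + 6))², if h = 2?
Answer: 225/289 ≈ 0.77855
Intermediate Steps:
f(l) = -15/17 (f(l) = 15*(-1/17) = -15/17)
f(s(h*4 + 6))² = (-15/17)² = 225/289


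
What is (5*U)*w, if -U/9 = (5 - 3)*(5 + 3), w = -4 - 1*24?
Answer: 20160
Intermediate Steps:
w = -28 (w = -4 - 24 = -28)
U = -144 (U = -9*(5 - 3)*(5 + 3) = -18*8 = -9*16 = -144)
(5*U)*w = (5*(-144))*(-28) = -720*(-28) = 20160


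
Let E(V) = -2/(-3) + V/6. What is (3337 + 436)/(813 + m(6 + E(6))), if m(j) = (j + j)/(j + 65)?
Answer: 411257/88640 ≈ 4.6396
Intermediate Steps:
E(V) = 2/3 + V/6 (E(V) = -2*(-1/3) + V*(1/6) = 2/3 + V/6)
m(j) = 2*j/(65 + j) (m(j) = (2*j)/(65 + j) = 2*j/(65 + j))
(3337 + 436)/(813 + m(6 + E(6))) = (3337 + 436)/(813 + 2*(6 + (2/3 + (1/6)*6))/(65 + (6 + (2/3 + (1/6)*6)))) = 3773/(813 + 2*(6 + (2/3 + 1))/(65 + (6 + (2/3 + 1)))) = 3773/(813 + 2*(6 + 5/3)/(65 + (6 + 5/3))) = 3773/(813 + 2*(23/3)/(65 + 23/3)) = 3773/(813 + 2*(23/3)/(218/3)) = 3773/(813 + 2*(23/3)*(3/218)) = 3773/(813 + 23/109) = 3773/(88640/109) = 3773*(109/88640) = 411257/88640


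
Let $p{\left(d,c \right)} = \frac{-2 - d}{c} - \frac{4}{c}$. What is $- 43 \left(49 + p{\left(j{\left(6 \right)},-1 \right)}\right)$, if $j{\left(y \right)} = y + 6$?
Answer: $-2881$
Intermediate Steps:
$j{\left(y \right)} = 6 + y$
$p{\left(d,c \right)} = - \frac{4}{c} + \frac{-2 - d}{c}$ ($p{\left(d,c \right)} = \frac{-2 - d}{c} - \frac{4}{c} = - \frac{4}{c} + \frac{-2 - d}{c}$)
$- 43 \left(49 + p{\left(j{\left(6 \right)},-1 \right)}\right) = - 43 \left(49 + \frac{-6 - \left(6 + 6\right)}{-1}\right) = - 43 \left(49 - \left(-6 - 12\right)\right) = - 43 \left(49 - -18\right) = - 43 \left(49 + 18\right) = \left(-43\right) 67 = -2881$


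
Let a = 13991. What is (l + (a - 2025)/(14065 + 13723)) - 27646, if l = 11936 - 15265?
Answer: -430360667/13894 ≈ -30975.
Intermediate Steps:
l = -3329
(l + (a - 2025)/(14065 + 13723)) - 27646 = (-3329 + (13991 - 2025)/(14065 + 13723)) - 27646 = (-3329 + 11966/27788) - 27646 = (-3329 + 11966*(1/27788)) - 27646 = (-3329 + 5983/13894) - 27646 = -46247143/13894 - 27646 = -430360667/13894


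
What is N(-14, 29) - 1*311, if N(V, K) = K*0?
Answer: -311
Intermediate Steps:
N(V, K) = 0
N(-14, 29) - 1*311 = 0 - 1*311 = 0 - 311 = -311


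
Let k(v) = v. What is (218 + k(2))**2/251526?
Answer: 2200/11433 ≈ 0.19243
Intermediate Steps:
(218 + k(2))**2/251526 = (218 + 2)**2/251526 = 220**2*(1/251526) = 48400*(1/251526) = 2200/11433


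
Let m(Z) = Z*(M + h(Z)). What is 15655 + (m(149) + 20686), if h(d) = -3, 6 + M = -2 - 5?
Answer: 33957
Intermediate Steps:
M = -13 (M = -6 + (-2 - 5) = -6 - 7 = -13)
m(Z) = -16*Z (m(Z) = Z*(-13 - 3) = Z*(-16) = -16*Z)
15655 + (m(149) + 20686) = 15655 + (-16*149 + 20686) = 15655 + (-2384 + 20686) = 15655 + 18302 = 33957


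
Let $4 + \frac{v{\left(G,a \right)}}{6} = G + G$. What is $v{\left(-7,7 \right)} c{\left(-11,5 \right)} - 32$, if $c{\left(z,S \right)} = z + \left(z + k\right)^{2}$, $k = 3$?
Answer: $-5756$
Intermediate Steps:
$v{\left(G,a \right)} = -24 + 12 G$ ($v{\left(G,a \right)} = -24 + 6 \left(G + G\right) = -24 + 6 \cdot 2 G = -24 + 12 G$)
$c{\left(z,S \right)} = z + \left(3 + z\right)^{2}$ ($c{\left(z,S \right)} = z + \left(z + 3\right)^{2} = z + \left(3 + z\right)^{2}$)
$v{\left(-7,7 \right)} c{\left(-11,5 \right)} - 32 = \left(-24 + 12 \left(-7\right)\right) \left(-11 + \left(3 - 11\right)^{2}\right) - 32 = \left(-24 - 84\right) \left(-11 + \left(-8\right)^{2}\right) - 32 = - 108 \left(-11 + 64\right) - 32 = \left(-108\right) 53 - 32 = -5724 - 32 = -5756$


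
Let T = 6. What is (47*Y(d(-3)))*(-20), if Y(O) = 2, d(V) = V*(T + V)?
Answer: -1880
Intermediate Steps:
d(V) = V*(6 + V)
(47*Y(d(-3)))*(-20) = (47*2)*(-20) = 94*(-20) = -1880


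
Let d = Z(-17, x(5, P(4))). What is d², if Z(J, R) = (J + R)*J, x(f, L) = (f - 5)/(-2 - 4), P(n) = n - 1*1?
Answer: 83521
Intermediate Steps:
P(n) = -1 + n (P(n) = n - 1 = -1 + n)
x(f, L) = ⅚ - f/6 (x(f, L) = (-5 + f)/(-6) = (-5 + f)*(-⅙) = ⅚ - f/6)
Z(J, R) = J*(J + R)
d = 289 (d = -17*(-17 + (⅚ - ⅙*5)) = -17*(-17 + (⅚ - ⅚)) = -17*(-17 + 0) = -17*(-17) = 289)
d² = 289² = 83521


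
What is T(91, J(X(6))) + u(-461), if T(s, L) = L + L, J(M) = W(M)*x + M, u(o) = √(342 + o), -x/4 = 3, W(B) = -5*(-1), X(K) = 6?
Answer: -108 + I*√119 ≈ -108.0 + 10.909*I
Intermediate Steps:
W(B) = 5
x = -12 (x = -4*3 = -12)
J(M) = -60 + M (J(M) = 5*(-12) + M = -60 + M)
T(s, L) = 2*L
T(91, J(X(6))) + u(-461) = 2*(-60 + 6) + √(342 - 461) = 2*(-54) + √(-119) = -108 + I*√119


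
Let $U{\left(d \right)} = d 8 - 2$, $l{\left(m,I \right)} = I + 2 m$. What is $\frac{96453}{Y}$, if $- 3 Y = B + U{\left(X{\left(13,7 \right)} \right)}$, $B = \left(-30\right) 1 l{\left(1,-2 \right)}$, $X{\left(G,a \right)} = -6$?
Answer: $\frac{289359}{50} \approx 5787.2$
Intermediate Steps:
$U{\left(d \right)} = -2 + 8 d$ ($U{\left(d \right)} = 8 d - 2 = -2 + 8 d$)
$B = 0$ ($B = \left(-30\right) 1 \left(-2 + 2 \cdot 1\right) = - 30 \left(-2 + 2\right) = \left(-30\right) 0 = 0$)
$Y = \frac{50}{3}$ ($Y = - \frac{0 + \left(-2 + 8 \left(-6\right)\right)}{3} = - \frac{0 - 50}{3} = \left(- \frac{1}{3}\right) \left(-50\right) = \frac{50}{3} \approx 16.667$)
$\frac{96453}{Y} = \frac{96453}{\frac{50}{3}} = 96453 \cdot \frac{3}{50} = \frac{289359}{50}$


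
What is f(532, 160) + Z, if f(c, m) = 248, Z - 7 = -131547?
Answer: -131292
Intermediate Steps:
Z = -131540 (Z = 7 - 131547 = -131540)
f(532, 160) + Z = 248 - 131540 = -131292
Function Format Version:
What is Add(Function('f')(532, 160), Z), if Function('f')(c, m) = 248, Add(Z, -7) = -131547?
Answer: -131292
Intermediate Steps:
Z = -131540 (Z = Add(7, -131547) = -131540)
Add(Function('f')(532, 160), Z) = Add(248, -131540) = -131292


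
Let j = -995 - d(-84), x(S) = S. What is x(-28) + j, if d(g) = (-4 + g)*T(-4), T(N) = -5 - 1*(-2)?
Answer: -1287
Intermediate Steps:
T(N) = -3 (T(N) = -5 + 2 = -3)
d(g) = 12 - 3*g (d(g) = (-4 + g)*(-3) = 12 - 3*g)
j = -1259 (j = -995 - (12 - 3*(-84)) = -995 - (12 + 252) = -995 - 1*264 = -995 - 264 = -1259)
x(-28) + j = -28 - 1259 = -1287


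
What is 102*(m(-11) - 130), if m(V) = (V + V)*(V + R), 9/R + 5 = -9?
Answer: 90066/7 ≈ 12867.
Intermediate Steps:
R = -9/14 (R = 9/(-5 - 9) = 9/(-14) = 9*(-1/14) = -9/14 ≈ -0.64286)
m(V) = 2*V*(-9/14 + V) (m(V) = (V + V)*(V - 9/14) = (2*V)*(-9/14 + V) = 2*V*(-9/14 + V))
102*(m(-11) - 130) = 102*((⅐)*(-11)*(-9 + 14*(-11)) - 130) = 102*((⅐)*(-11)*(-9 - 154) - 130) = 102*((⅐)*(-11)*(-163) - 130) = 102*(1793/7 - 130) = 102*(883/7) = 90066/7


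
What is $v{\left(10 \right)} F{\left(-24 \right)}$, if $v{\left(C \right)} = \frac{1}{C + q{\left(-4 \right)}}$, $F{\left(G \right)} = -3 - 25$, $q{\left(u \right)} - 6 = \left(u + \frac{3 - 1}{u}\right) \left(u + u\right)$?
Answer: $- \frac{7}{13} \approx -0.53846$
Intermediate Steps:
$q{\left(u \right)} = 6 + 2 u \left(u + \frac{2}{u}\right)$ ($q{\left(u \right)} = 6 + \left(u + \frac{3 - 1}{u}\right) \left(u + u\right) = 6 + \left(u + \frac{3 - 1}{u}\right) 2 u = 6 + \left(u + \frac{2}{u}\right) 2 u = 6 + 2 u \left(u + \frac{2}{u}\right)$)
$F{\left(G \right)} = -28$ ($F{\left(G \right)} = -3 - 25 = -28$)
$v{\left(C \right)} = \frac{1}{42 + C}$ ($v{\left(C \right)} = \frac{1}{C + \left(10 + 2 \left(-4\right)^{2}\right)} = \frac{1}{C + \left(10 + 2 \cdot 16\right)} = \frac{1}{C + \left(10 + 32\right)} = \frac{1}{C + 42} = \frac{1}{42 + C}$)
$v{\left(10 \right)} F{\left(-24 \right)} = \frac{1}{42 + 10} \left(-28\right) = \frac{1}{52} \left(-28\right) = - \frac{7}{13}$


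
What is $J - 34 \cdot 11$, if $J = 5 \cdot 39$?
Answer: $-179$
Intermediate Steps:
$J = 195$
$J - 34 \cdot 11 = 195 - 34 \cdot 11 = 195 - 374 = -179$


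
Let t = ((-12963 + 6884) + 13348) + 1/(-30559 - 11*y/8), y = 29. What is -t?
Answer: -1779385771/244791 ≈ -7269.0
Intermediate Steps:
t = 1779385771/244791 (t = ((-12963 + 6884) + 13348) + 1/(-30559 - 11*29/8) = (-6079 + 13348) + 1/(-30559 - 319*⅛) = 7269 + 1/(-30559 - 319/8) = 7269 + 1/(-244791/8) = 7269 - 8/244791 = 1779385771/244791 ≈ 7269.0)
-t = -1*1779385771/244791 = -1779385771/244791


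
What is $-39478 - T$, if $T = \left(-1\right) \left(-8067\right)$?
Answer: $-47545$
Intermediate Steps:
$T = 8067$
$-39478 - T = -39478 - 8067 = -47545$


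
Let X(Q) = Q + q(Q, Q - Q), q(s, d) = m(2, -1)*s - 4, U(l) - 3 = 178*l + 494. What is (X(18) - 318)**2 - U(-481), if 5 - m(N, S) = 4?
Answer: 166917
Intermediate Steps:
m(N, S) = 1 (m(N, S) = 5 - 1*4 = 5 - 4 = 1)
U(l) = 497 + 178*l (U(l) = 3 + (178*l + 494) = 3 + (494 + 178*l) = 497 + 178*l)
q(s, d) = -4 + s (q(s, d) = 1*s - 4 = s - 4 = -4 + s)
X(Q) = -4 + 2*Q (X(Q) = Q + (-4 + Q) = -4 + 2*Q)
(X(18) - 318)**2 - U(-481) = ((-4 + 2*18) - 318)**2 - (497 + 178*(-481)) = ((-4 + 36) - 318)**2 - (497 - 85618) = (32 - 318)**2 - 1*(-85121) = (-286)**2 + 85121 = 81796 + 85121 = 166917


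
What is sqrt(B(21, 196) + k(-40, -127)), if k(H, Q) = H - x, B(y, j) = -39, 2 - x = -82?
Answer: I*sqrt(163) ≈ 12.767*I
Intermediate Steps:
x = 84 (x = 2 - 1*(-82) = 2 + 82 = 84)
k(H, Q) = -84 + H (k(H, Q) = H - 1*84 = H - 84 = -84 + H)
sqrt(B(21, 196) + k(-40, -127)) = sqrt(-39 + (-84 - 40)) = sqrt(-39 - 124) = sqrt(-163) = I*sqrt(163)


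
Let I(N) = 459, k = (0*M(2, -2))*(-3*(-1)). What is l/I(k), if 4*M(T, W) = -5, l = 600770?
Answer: 600770/459 ≈ 1308.9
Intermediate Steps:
M(T, W) = -5/4 (M(T, W) = (¼)*(-5) = -5/4)
k = 0 (k = (0*(-5/4))*(-3*(-1)) = 0*3 = 0)
l/I(k) = 600770/459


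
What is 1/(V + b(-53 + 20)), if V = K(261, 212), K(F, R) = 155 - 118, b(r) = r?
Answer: ¼ ≈ 0.25000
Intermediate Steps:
K(F, R) = 37
V = 37
1/(V + b(-53 + 20)) = 1/(37 + (-53 + 20)) = 1/(37 - 33) = 1/4 = ¼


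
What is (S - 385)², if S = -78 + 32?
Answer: 185761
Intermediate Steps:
S = -46
(S - 385)² = (-46 - 385)² = (-431)² = 185761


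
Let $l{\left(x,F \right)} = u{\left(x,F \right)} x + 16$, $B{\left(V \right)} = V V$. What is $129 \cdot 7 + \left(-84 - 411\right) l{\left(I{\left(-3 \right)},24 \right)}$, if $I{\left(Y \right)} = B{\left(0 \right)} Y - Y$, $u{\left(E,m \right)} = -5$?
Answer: $408$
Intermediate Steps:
$B{\left(V \right)} = V^{2}$
$I{\left(Y \right)} = - Y$ ($I{\left(Y \right)} = 0^{2} Y - Y = 0 Y - Y = 0 - Y = - Y$)
$l{\left(x,F \right)} = 16 - 5 x$ ($l{\left(x,F \right)} = - 5 x + 16 = 16 - 5 x$)
$129 \cdot 7 + \left(-84 - 411\right) l{\left(I{\left(-3 \right)},24 \right)} = 129 \cdot 7 + \left(-84 - 411\right) \left(16 - 5 \left(\left(-1\right) \left(-3\right)\right)\right) = 903 + \left(-84 - 411\right) \left(16 - 15\right) = 903 - 495 \left(16 - 15\right) = 903 - 495 = 408$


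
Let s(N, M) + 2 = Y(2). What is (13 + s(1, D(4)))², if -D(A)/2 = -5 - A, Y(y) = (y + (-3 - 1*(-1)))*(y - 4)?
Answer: 121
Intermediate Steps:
Y(y) = (-4 + y)*(-2 + y) (Y(y) = (y + (-3 + 1))*(-4 + y) = (y - 2)*(-4 + y) = (-2 + y)*(-4 + y) = (-4 + y)*(-2 + y))
D(A) = 10 + 2*A (D(A) = -2*(-5 - A) = 10 + 2*A)
s(N, M) = -2 (s(N, M) = -2 + (8 + 2² - 6*2) = -2 + (8 + 4 - 12) = -2 + 0 = -2)
(13 + s(1, D(4)))² = (13 - 2)² = 11² = 121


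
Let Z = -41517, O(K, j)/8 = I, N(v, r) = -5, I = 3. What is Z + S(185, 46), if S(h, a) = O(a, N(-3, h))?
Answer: -41493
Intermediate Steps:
O(K, j) = 24 (O(K, j) = 8*3 = 24)
S(h, a) = 24
Z + S(185, 46) = -41517 + 24 = -41493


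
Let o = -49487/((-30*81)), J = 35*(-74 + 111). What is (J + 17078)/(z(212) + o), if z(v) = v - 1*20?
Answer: 44646390/516047 ≈ 86.516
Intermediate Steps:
z(v) = -20 + v (z(v) = v - 20 = -20 + v)
J = 1295 (J = 35*37 = 1295)
o = 49487/2430 (o = -49487/(-2430) = -49487*(-1/2430) = 49487/2430 ≈ 20.365)
(J + 17078)/(z(212) + o) = (1295 + 17078)/((-20 + 212) + 49487/2430) = 18373/(192 + 49487/2430) = 18373/(516047/2430) = 18373*(2430/516047) = 44646390/516047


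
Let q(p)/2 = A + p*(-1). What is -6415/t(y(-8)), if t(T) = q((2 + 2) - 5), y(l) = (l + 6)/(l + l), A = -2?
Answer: 6415/2 ≈ 3207.5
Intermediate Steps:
y(l) = (6 + l)/(2*l) (y(l) = (6 + l)/((2*l)) = (6 + l)*(1/(2*l)) = (6 + l)/(2*l))
q(p) = -4 - 2*p (q(p) = 2*(-2 + p*(-1)) = 2*(-2 - p) = -4 - 2*p)
t(T) = -2 (t(T) = -4 - 2*((2 + 2) - 5) = -4 - 2*(4 - 5) = -4 - 2*(-1) = -4 + 2 = -2)
-6415/t(y(-8)) = -6415/(-2) = -6415*(-1/2) = 6415/2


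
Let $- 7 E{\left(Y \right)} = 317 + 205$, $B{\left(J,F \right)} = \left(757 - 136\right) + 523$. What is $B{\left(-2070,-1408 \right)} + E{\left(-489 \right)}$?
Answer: $\frac{7486}{7} \approx 1069.4$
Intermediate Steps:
$B{\left(J,F \right)} = 1144$ ($B{\left(J,F \right)} = 621 + 523 = 1144$)
$E{\left(Y \right)} = - \frac{522}{7}$ ($E{\left(Y \right)} = - \frac{317 + 205}{7} = \left(- \frac{1}{7}\right) 522 = - \frac{522}{7}$)
$B{\left(-2070,-1408 \right)} + E{\left(-489 \right)} = 1144 - \frac{522}{7} = \frac{7486}{7}$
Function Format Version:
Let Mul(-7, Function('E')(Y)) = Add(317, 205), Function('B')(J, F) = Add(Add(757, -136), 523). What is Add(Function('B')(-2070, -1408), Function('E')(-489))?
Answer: Rational(7486, 7) ≈ 1069.4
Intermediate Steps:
Function('B')(J, F) = 1144 (Function('B')(J, F) = Add(621, 523) = 1144)
Function('E')(Y) = Rational(-522, 7) (Function('E')(Y) = Mul(Rational(-1, 7), Add(317, 205)) = Mul(Rational(-1, 7), 522) = Rational(-522, 7))
Add(Function('B')(-2070, -1408), Function('E')(-489)) = Add(1144, Rational(-522, 7)) = Rational(7486, 7)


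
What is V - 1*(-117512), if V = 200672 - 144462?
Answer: 173722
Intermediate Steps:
V = 56210
V - 1*(-117512) = 56210 - 1*(-117512) = 56210 + 117512 = 173722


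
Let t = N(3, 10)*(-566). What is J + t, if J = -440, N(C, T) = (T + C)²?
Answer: -96094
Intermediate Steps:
N(C, T) = (C + T)²
t = -95654 (t = (3 + 10)²*(-566) = 13²*(-566) = 169*(-566) = -95654)
J + t = -440 - 95654 = -96094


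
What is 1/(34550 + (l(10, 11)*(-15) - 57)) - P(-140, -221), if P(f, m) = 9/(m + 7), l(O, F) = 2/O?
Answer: 77656/1845215 ≈ 0.042085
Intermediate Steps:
P(f, m) = 9/(7 + m)
1/(34550 + (l(10, 11)*(-15) - 57)) - P(-140, -221) = 1/(34550 + ((2/10)*(-15) - 57)) - 9/(7 - 221) = 1/(34550 + ((2*(⅒))*(-15) - 57)) - 9/(-214) = 1/(34550 + ((⅕)*(-15) - 57)) - 9*(-1)/214 = 1/(34550 + (-3 - 57)) - 1*(-9/214) = 1/(34550 - 60) + 9/214 = 1/34490 + 9/214 = 77656/1845215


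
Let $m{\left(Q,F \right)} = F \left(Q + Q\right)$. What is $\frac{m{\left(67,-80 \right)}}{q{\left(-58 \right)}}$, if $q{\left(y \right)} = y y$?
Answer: $- \frac{2680}{841} \approx -3.1867$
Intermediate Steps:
$q{\left(y \right)} = y^{2}$
$m{\left(Q,F \right)} = 2 F Q$ ($m{\left(Q,F \right)} = F 2 Q = 2 F Q$)
$\frac{m{\left(67,-80 \right)}}{q{\left(-58 \right)}} = \frac{2 \left(-80\right) 67}{\left(-58\right)^{2}} = - \frac{10720}{3364} = \left(-10720\right) \frac{1}{3364} = - \frac{2680}{841}$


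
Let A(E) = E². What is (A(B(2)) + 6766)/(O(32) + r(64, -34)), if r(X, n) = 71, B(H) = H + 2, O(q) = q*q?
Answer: 6782/1095 ≈ 6.1936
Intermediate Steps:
O(q) = q²
B(H) = 2 + H
(A(B(2)) + 6766)/(O(32) + r(64, -34)) = ((2 + 2)² + 6766)/(32² + 71) = (4² + 6766)/(1024 + 71) = (16 + 6766)/1095 = 6782*(1/1095) = 6782/1095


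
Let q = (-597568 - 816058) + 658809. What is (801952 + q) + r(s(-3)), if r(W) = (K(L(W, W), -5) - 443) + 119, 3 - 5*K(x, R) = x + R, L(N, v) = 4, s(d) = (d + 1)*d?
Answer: 234059/5 ≈ 46812.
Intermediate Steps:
s(d) = d*(1 + d) (s(d) = (1 + d)*d = d*(1 + d))
K(x, R) = ⅗ - R/5 - x/5 (K(x, R) = ⅗ - (x + R)/5 = ⅗ - (R + x)/5 = ⅗ + (-R/5 - x/5) = ⅗ - R/5 - x/5)
q = -754817 (q = -1413626 + 658809 = -754817)
r(W) = -1616/5 (r(W) = ((⅗ - ⅕*(-5) - ⅕*4) - 443) + 119 = ((⅗ + 1 - ⅘) - 443) + 119 = (⅘ - 443) + 119 = -2211/5 + 119 = -1616/5)
(801952 + q) + r(s(-3)) = (801952 - 754817) - 1616/5 = 47135 - 1616/5 = 234059/5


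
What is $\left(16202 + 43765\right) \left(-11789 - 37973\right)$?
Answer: $-2984077854$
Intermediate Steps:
$\left(16202 + 43765\right) \left(-11789 - 37973\right) = 59967 \left(-49762\right) = -2984077854$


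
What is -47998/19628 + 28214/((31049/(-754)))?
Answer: -209521860735/304714886 ≈ -687.60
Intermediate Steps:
-47998/19628 + 28214/((31049/(-754))) = -47998*1/19628 + 28214/((31049*(-1/754))) = -23999/9814 + 28214/(-31049/754) = -23999/9814 + 28214*(-754/31049) = -23999/9814 - 21273356/31049 = -209521860735/304714886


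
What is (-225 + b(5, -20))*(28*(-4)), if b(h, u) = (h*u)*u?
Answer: -198800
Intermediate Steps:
b(h, u) = h*u²
(-225 + b(5, -20))*(28*(-4)) = (-225 + 5*(-20)²)*(28*(-4)) = (-225 + 5*400)*(-112) = (-225 + 2000)*(-112) = 1775*(-112) = -198800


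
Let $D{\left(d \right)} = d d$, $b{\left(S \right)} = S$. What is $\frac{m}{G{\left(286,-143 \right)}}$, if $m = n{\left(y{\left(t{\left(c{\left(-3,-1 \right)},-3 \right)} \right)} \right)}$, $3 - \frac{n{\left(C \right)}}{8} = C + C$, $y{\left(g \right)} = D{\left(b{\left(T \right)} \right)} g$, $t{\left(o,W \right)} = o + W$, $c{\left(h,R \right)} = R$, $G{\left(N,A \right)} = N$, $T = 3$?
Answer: $\frac{300}{143} \approx 2.0979$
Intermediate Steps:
$D{\left(d \right)} = d^{2}$
$t{\left(o,W \right)} = W + o$
$y{\left(g \right)} = 9 g$ ($y{\left(g \right)} = 3^{2} g = 9 g$)
$n{\left(C \right)} = 24 - 16 C$ ($n{\left(C \right)} = 24 - 8 \left(C + C\right) = 24 - 8 \cdot 2 C = 24 - 16 C$)
$m = 600$ ($m = 24 - 16 \cdot 9 \left(-3 - 1\right) = 24 - 16 \cdot 9 \left(-4\right) = 24 - -576 = 24 + 576 = 600$)
$\frac{m}{G{\left(286,-143 \right)}} = \frac{600}{286} = 600 \cdot \frac{1}{286} = \frac{300}{143}$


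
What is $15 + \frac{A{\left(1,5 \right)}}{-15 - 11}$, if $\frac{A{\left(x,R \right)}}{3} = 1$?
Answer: $\frac{387}{26} \approx 14.885$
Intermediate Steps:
$A{\left(x,R \right)} = 3$ ($A{\left(x,R \right)} = 3 \cdot 1 = 3$)
$15 + \frac{A{\left(1,5 \right)}}{-15 - 11} = 15 + \frac{3}{-15 - 11} = 15 + \frac{3}{-26} = 15 + 3 \left(- \frac{1}{26}\right) = 15 - \frac{3}{26} = \frac{387}{26}$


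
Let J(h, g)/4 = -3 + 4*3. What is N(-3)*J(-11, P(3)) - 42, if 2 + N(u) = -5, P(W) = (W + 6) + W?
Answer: -294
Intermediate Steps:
P(W) = 6 + 2*W (P(W) = (6 + W) + W = 6 + 2*W)
N(u) = -7 (N(u) = -2 - 5 = -7)
J(h, g) = 36 (J(h, g) = 4*(-3 + 4*3) = 4*(-3 + 12) = 4*9 = 36)
N(-3)*J(-11, P(3)) - 42 = -7*36 - 42 = -252 - 42 = -294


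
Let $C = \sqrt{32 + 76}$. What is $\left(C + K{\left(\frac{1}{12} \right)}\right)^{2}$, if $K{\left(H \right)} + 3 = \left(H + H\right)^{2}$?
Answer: $\frac{151417}{1296} - \frac{107 \sqrt{3}}{3} \approx 55.058$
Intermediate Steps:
$K{\left(H \right)} = -3 + 4 H^{2}$ ($K{\left(H \right)} = -3 + \left(H + H\right)^{2} = -3 + \left(2 H\right)^{2} = -3 + 4 H^{2}$)
$C = 6 \sqrt{3}$ ($C = \sqrt{108} = 6 \sqrt{3} \approx 10.392$)
$\left(C + K{\left(\frac{1}{12} \right)}\right)^{2} = \left(6 \sqrt{3} - \left(3 - 4 \left(\frac{1}{12}\right)^{2}\right)\right)^{2} = \left(6 \sqrt{3} - \left(3 - \frac{4}{144}\right)\right)^{2} = \left(6 \sqrt{3} + \left(-3 + 4 \cdot \frac{1}{144}\right)\right)^{2} = \left(6 \sqrt{3} + \left(-3 + \frac{1}{36}\right)\right)^{2} = \left(6 \sqrt{3} - \frac{107}{36}\right)^{2} = \left(- \frac{107}{36} + 6 \sqrt{3}\right)^{2}$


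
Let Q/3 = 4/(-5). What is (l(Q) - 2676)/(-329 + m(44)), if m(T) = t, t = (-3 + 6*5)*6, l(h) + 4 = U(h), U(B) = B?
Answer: 13412/835 ≈ 16.062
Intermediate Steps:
Q = -12/5 (Q = 3*(4/(-5)) = 3*(4*(-⅕)) = 3*(-⅘) = -12/5 ≈ -2.4000)
l(h) = -4 + h
t = 162 (t = (-3 + 30)*6 = 27*6 = 162)
m(T) = 162
(l(Q) - 2676)/(-329 + m(44)) = ((-4 - 12/5) - 2676)/(-329 + 162) = (-32/5 - 2676)/(-167) = -13412/5*(-1/167) = 13412/835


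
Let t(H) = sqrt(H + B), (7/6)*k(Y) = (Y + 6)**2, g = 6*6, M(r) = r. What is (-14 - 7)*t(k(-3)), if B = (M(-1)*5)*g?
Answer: -9*I*sqrt(938) ≈ -275.64*I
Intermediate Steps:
g = 36
B = -180 (B = -1*5*36 = -5*36 = -180)
k(Y) = 6*(6 + Y)**2/7 (k(Y) = 6*(Y + 6)**2/7 = 6*(6 + Y)**2/7)
t(H) = sqrt(-180 + H) (t(H) = sqrt(H - 180) = sqrt(-180 + H))
(-14 - 7)*t(k(-3)) = (-14 - 7)*sqrt(-180 + 6*(6 - 3)**2/7) = -21*sqrt(-180 + (6/7)*3**2) = -21*sqrt(-180 + (6/7)*9) = -21*sqrt(-180 + 54/7) = -9*I*sqrt(938)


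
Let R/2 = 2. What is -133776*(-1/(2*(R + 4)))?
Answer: 8361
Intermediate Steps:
R = 4 (R = 2*2 = 4)
-133776*(-1/(2*(R + 4))) = -133776*(-1/(2*(4 + 4))) = -133776/(8*(-2)) = -133776/(-16) = -133776*(-1/16) = 8361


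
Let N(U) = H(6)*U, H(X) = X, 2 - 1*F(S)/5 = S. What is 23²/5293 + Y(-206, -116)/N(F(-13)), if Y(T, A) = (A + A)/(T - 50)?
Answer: 7771097/76219200 ≈ 0.10196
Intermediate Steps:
Y(T, A) = 2*A/(-50 + T) (Y(T, A) = (2*A)/(-50 + T) = 2*A/(-50 + T))
F(S) = 10 - 5*S
N(U) = 6*U
23²/5293 + Y(-206, -116)/N(F(-13)) = 23²/5293 + (2*(-116)/(-50 - 206))/((6*(10 - 5*(-13)))) = 529*(1/5293) + (2*(-116)/(-256))/((6*(10 + 65))) = 529/5293 + (2*(-116)*(-1/256))/((6*75)) = 529/5293 + (29/32)/450 = 529/5293 + (29/32)*(1/450) = 529/5293 + 29/14400 = 7771097/76219200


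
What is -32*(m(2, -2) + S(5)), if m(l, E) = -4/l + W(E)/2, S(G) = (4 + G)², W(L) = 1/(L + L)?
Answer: -2524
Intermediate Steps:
W(L) = 1/(2*L)
m(l, E) = -4/l + 1/(4*E) (m(l, E) = -4/l + (1/(2*E))/2 = -4/l + (1/(2*E))*(½) = -4/l + 1/(4*E))
-32*(m(2, -2) + S(5)) = -32*((-4/2 + (¼)/(-2)) + (4 + 5)²) = -32*((-4*½ + (¼)*(-½)) + 9²) = -32*((-2 - ⅛) + 81) = -32*(-17/8 + 81) = -32*631/8 = -2524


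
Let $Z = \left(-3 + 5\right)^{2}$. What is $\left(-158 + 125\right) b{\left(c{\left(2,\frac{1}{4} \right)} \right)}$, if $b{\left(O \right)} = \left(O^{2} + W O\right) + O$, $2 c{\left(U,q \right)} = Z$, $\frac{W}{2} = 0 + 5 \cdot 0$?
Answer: $-198$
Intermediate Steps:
$W = 0$ ($W = 2 \left(0 + 5 \cdot 0\right) = 2 \left(0 + 0\right) = 2 \cdot 0 = 0$)
$Z = 4$ ($Z = 2^{2} = 4$)
$c{\left(U,q \right)} = 2$ ($c{\left(U,q \right)} = \frac{1}{2} \cdot 4 = 2$)
$b{\left(O \right)} = O + O^{2}$ ($b{\left(O \right)} = \left(O^{2} + 0 O\right) + O = \left(O^{2} + 0\right) + O = O^{2} + O = O + O^{2}$)
$\left(-158 + 125\right) b{\left(c{\left(2,\frac{1}{4} \right)} \right)} = \left(-158 + 125\right) 2 \left(1 + 2\right) = - 33 \cdot 2 \cdot 3 = \left(-33\right) 6 = -198$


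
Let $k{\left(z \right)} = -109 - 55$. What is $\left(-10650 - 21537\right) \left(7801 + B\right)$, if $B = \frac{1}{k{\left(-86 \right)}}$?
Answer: $- \frac{41178856881}{164} \approx -2.5109 \cdot 10^{8}$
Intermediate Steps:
$k{\left(z \right)} = -164$
$B = - \frac{1}{164}$ ($B = \frac{1}{-164} = - \frac{1}{164} \approx -0.0060976$)
$\left(-10650 - 21537\right) \left(7801 + B\right) = \left(-10650 - 21537\right) \left(7801 - \frac{1}{164}\right) = \left(-32187\right) \frac{1279363}{164} = - \frac{41178856881}{164}$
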